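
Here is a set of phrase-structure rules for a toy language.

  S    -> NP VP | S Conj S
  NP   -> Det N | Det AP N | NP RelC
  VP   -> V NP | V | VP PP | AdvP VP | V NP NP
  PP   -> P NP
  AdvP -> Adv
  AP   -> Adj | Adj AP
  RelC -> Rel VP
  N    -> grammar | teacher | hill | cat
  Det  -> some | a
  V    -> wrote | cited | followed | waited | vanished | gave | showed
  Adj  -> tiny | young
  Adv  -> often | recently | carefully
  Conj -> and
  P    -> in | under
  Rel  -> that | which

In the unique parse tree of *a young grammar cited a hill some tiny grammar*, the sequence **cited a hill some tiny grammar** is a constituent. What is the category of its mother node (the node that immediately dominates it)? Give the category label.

S
  NP
    Det: a
    AP
      Adj: young
    N: grammar
  VP
    V: cited
    NP
      Det: a
      N: hill
    NP
      Det: some
      AP
        Adj: tiny
      N: grammar
The span 'cited a hill some tiny grammar' is the VP node built by VP → V NP NP.
Its mother is the S built by S → NP VP.

S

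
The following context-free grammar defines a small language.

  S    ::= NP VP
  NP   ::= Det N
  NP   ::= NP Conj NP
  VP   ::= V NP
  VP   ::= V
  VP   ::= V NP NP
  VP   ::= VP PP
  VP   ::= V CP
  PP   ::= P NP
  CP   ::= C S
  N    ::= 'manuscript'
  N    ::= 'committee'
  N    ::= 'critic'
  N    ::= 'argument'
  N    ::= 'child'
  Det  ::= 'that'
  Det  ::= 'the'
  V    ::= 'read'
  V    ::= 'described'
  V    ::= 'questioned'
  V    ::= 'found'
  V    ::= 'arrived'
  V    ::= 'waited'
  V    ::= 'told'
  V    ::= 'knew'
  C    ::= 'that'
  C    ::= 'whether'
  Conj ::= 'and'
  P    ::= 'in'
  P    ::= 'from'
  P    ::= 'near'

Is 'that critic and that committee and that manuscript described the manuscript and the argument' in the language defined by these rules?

S
  NP
    NP
      Det: that
      N: critic
    Conj: and
    NP
      NP
        Det: that
        N: committee
      Conj: and
      NP
        Det: that
        N: manuscript
  VP
    V: described
    NP
      NP
        Det: the
        N: manuscript
      Conj: and
      NP
        Det: the
        N: argument
Each bracket corresponds to one application of a listed rule, so the string is derivable from S.

Grammatical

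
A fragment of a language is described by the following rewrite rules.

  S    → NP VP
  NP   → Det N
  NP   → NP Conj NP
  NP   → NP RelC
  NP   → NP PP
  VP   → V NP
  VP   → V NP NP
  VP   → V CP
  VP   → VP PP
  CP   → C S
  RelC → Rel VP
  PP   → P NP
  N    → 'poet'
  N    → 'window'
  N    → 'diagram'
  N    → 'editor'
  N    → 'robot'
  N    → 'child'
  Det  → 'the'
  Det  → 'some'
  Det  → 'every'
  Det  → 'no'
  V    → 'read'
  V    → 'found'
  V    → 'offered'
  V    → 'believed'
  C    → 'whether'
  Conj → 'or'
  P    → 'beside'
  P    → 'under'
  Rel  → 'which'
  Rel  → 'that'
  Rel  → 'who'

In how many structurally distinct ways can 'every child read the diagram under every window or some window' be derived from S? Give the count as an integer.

3

Two of the 3 distinct bracketings:
[S [NP [Det every] [N child]] [VP [V read] [NP [NP [NP [Det the] [N diagram]] [PP [P under] [NP [Det every] [N window]]]] [Conj or] [NP [Det some] [N window]]]]]
[S [NP [Det every] [N child]] [VP [V read] [NP [NP [Det the] [N diagram]] [PP [P under] [NP [NP [Det every] [N window]] [Conj or] [NP [Det some] [N window]]]]]]]
The trees differ in how a recursive rule is bracketed over the same span.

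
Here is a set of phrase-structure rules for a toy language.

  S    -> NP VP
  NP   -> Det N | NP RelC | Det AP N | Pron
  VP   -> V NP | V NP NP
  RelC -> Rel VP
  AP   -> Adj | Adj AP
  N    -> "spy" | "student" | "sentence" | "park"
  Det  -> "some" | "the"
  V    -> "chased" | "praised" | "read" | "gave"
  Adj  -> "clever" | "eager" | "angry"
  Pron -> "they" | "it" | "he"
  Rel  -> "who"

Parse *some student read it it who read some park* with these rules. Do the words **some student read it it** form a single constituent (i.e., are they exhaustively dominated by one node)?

No

[S [NP [Det some] [N student]] [VP [V read] [NP [Pron it]] [NP [NP [Pron it]] [RelC [Rel who] [VP [V read] [NP [Det some] [N park]]]]]]]
The smallest constituent containing 'some student read it it' is the S spanning 'some student read it it who read some park'; no single node in the tree dominates exactly the given words.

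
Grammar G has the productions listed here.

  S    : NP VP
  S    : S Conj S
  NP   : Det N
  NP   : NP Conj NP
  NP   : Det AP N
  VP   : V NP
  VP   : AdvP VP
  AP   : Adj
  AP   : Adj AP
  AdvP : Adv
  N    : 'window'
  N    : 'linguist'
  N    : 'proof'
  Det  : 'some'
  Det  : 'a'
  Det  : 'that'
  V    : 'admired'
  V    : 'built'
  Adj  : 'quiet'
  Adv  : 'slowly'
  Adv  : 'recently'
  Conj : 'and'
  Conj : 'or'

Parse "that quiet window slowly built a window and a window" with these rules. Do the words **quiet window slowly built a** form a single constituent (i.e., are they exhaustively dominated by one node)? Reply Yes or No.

[S [NP [Det that] [AP [Adj quiet]] [N window]] [VP [AdvP [Adv slowly]] [VP [V built] [NP [NP [Det a] [N window]] [Conj and] [NP [Det a] [N window]]]]]]
The smallest constituent containing 'quiet window slowly built a' is the S spanning 'that quiet window slowly built a window and a window'; no single node in the tree dominates exactly the given words.

No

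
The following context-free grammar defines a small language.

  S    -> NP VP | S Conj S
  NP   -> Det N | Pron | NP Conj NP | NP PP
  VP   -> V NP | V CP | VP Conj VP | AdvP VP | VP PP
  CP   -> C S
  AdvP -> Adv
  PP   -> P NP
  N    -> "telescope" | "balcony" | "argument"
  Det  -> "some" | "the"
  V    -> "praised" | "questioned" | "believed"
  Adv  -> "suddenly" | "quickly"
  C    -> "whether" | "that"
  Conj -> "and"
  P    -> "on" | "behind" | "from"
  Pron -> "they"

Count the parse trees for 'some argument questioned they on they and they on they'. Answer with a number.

10

Two of the 10 distinct bracketings:
[S [NP [Det some] [N argument]] [VP [V questioned] [NP [NP [NP [Pron they]] [PP [P on] [NP [Pron they]]]] [Conj and] [NP [NP [Pron they]] [PP [P on] [NP [Pron they]]]]]]]
[S [NP [Det some] [N argument]] [VP [V questioned] [NP [NP [Pron they]] [PP [P on] [NP [NP [Pron they]] [Conj and] [NP [NP [Pron they]] [PP [P on] [NP [Pron they]]]]]]]]]
The trees differ in how a recursive rule is bracketed over the same span.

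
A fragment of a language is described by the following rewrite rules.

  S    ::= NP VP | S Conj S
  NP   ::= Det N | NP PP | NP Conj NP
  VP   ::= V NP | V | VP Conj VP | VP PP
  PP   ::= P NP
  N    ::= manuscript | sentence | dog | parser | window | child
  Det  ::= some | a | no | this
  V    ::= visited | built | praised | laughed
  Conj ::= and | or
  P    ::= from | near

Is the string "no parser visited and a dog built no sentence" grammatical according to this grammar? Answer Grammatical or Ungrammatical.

Grammatical

S
  S
    NP
      Det: no
      N: parser
    VP
      V: visited
  Conj: and
  S
    NP
      Det: a
      N: dog
    VP
      V: built
      NP
        Det: no
        N: sentence
The bracketing above is licensed at every node by one of the given productions, with S at the root.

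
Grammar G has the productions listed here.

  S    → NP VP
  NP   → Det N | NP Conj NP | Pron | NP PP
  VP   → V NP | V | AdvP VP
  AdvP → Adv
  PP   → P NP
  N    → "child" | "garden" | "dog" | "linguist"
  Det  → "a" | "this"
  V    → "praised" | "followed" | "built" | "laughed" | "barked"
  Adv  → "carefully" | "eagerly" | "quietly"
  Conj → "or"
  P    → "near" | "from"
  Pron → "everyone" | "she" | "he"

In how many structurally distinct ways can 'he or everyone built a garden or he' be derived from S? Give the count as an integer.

[S [NP [NP [Pron he]] [Conj or] [NP [Pron everyone]]] [VP [V built] [NP [NP [Det a] [N garden]] [Conj or] [NP [Pron he]]]]]
No rule offers an alternative attachment or grouping for any span, so this is the only derivation.

1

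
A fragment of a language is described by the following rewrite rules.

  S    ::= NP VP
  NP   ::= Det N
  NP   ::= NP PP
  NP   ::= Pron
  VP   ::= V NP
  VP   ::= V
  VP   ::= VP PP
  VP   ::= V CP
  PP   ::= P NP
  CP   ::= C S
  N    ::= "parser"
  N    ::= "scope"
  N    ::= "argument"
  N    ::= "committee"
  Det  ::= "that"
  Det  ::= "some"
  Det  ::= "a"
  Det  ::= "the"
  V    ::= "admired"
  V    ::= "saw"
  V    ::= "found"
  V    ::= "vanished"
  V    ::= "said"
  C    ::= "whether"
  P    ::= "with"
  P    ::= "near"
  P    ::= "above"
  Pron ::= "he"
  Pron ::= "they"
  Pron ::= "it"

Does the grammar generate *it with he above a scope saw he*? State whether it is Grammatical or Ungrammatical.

S
  NP
    NP
      Pron: it
    PP
      P: with
      NP
        NP
          Pron: he
        PP
          P: above
          NP
            Det: a
            N: scope
  VP
    V: saw
    NP
      Pron: he
The bracketing above is licensed at every node by one of the given productions, with S at the root.

Grammatical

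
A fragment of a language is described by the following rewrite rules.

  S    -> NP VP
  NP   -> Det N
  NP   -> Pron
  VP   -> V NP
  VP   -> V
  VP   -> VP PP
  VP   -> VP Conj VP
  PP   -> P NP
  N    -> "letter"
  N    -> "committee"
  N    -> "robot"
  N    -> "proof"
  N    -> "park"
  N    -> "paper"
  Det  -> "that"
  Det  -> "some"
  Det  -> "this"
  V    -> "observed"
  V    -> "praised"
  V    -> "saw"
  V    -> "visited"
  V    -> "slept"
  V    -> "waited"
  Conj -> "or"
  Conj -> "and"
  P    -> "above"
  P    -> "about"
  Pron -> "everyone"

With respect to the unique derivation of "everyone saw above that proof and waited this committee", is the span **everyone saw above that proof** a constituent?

No

[S [NP [Pron everyone]] [VP [VP [VP [V saw]] [PP [P above] [NP [Det that] [N proof]]]] [Conj and] [VP [V waited] [NP [Det this] [N committee]]]]]
The smallest constituent containing 'everyone saw above that proof' is the S spanning 'everyone saw above that proof and waited this committee'; no single node in the tree dominates exactly the given words.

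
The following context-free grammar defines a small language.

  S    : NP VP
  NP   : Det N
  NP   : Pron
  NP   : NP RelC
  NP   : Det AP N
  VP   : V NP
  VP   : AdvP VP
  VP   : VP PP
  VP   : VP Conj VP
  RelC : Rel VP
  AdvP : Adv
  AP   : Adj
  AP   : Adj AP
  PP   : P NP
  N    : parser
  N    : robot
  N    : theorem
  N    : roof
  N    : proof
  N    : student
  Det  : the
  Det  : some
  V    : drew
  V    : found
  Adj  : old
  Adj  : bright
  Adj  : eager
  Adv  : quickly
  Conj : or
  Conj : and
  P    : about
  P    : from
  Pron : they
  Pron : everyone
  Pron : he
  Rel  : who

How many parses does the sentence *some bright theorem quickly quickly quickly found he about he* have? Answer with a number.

Two of the 4 distinct bracketings:
[S [NP [Det some] [AP [Adj bright]] [N theorem]] [VP [AdvP [Adv quickly]] [VP [AdvP [Adv quickly]] [VP [AdvP [Adv quickly]] [VP [VP [V found] [NP [Pron he]]] [PP [P about] [NP [Pron he]]]]]]]]
[S [NP [Det some] [AP [Adj bright]] [N theorem]] [VP [AdvP [Adv quickly]] [VP [AdvP [Adv quickly]] [VP [VP [AdvP [Adv quickly]] [VP [V found] [NP [Pron he]]]] [PP [P about] [NP [Pron he]]]]]]]
The trees differ in how a recursive rule is bracketed over the same span.

4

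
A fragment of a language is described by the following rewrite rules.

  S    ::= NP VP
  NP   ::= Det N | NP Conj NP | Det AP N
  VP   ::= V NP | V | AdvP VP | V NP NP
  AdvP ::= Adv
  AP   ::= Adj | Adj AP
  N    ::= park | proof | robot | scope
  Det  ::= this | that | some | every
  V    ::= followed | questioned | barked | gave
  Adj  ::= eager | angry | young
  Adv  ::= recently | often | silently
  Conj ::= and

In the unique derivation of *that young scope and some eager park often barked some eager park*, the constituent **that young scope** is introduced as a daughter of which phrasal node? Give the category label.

[S [NP [NP [Det that] [AP [Adj young]] [N scope]] [Conj and] [NP [Det some] [AP [Adj eager]] [N park]]] [VP [AdvP [Adv often]] [VP [V barked] [NP [Det some] [AP [Adj eager]] [N park]]]]]
The span 'that young scope' is the NP node built by NP → Det AP N.
Its mother is the NP built by NP → NP Conj NP.

NP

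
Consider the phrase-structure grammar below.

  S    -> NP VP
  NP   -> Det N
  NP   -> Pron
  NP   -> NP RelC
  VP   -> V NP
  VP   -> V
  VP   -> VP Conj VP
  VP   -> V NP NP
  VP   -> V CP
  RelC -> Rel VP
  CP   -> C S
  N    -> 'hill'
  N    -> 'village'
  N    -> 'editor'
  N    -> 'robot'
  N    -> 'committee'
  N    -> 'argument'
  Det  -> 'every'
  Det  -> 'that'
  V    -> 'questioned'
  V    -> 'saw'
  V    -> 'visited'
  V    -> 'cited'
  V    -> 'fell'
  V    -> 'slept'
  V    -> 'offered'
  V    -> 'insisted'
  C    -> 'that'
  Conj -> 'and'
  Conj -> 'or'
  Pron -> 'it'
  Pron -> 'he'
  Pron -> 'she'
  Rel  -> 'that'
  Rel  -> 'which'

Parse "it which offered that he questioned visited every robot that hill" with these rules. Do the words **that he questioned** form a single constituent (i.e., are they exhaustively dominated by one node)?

[S [NP [NP [Pron it]] [RelC [Rel which] [VP [V offered] [CP [C that] [S [NP [Pron he]] [VP [V questioned]]]]]]] [VP [V visited] [NP [Det every] [N robot]] [NP [Det that] [N hill]]]]
The words 'that he questioned' are exhaustively dominated by a single CP node (built by CP → C S), so they form a constituent.

Yes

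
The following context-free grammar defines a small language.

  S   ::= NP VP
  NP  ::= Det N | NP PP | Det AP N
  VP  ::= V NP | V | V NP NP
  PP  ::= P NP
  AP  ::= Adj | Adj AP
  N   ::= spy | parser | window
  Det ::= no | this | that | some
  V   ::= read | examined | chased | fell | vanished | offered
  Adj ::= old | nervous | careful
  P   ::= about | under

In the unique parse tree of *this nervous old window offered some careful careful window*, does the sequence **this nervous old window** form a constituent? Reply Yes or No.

[S [NP [Det this] [AP [Adj nervous] [AP [Adj old]]] [N window]] [VP [V offered] [NP [Det some] [AP [Adj careful] [AP [Adj careful]]] [N window]]]]
The words 'this nervous old window' are exhaustively dominated by a single NP node (built by NP → Det AP N), so they form a constituent.

Yes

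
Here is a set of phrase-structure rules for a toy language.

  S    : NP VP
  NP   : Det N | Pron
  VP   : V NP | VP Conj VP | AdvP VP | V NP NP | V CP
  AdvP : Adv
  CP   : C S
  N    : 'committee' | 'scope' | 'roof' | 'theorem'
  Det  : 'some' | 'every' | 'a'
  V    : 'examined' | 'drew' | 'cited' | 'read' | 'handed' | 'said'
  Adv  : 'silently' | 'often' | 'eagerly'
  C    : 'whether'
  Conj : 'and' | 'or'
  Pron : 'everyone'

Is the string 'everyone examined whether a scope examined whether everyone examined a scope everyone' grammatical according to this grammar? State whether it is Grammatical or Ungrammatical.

[S [NP [Pron everyone]] [VP [V examined] [CP [C whether] [S [NP [Det a] [N scope]] [VP [V examined] [CP [C whether] [S [NP [Pron everyone]] [VP [V examined] [NP [Det a] [N scope]] [NP [Pron everyone]]]]]]]]]]
The bracketing above is licensed at every node by one of the given productions, with S at the root.

Grammatical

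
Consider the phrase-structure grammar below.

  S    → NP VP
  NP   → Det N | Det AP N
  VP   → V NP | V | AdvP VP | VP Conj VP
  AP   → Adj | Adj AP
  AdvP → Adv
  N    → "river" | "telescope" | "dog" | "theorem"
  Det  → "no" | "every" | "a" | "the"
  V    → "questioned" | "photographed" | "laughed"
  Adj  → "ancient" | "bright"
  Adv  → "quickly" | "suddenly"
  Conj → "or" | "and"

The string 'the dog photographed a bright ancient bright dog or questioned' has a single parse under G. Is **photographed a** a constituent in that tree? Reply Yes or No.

No

[S [NP [Det the] [N dog]] [VP [VP [V photographed] [NP [Det a] [AP [Adj bright] [AP [Adj ancient] [AP [Adj bright]]]] [N dog]]] [Conj or] [VP [V questioned]]]]
The smallest constituent containing 'photographed a' is the VP spanning 'photographed a bright ancient bright dog'; no single node in the tree dominates exactly the given words.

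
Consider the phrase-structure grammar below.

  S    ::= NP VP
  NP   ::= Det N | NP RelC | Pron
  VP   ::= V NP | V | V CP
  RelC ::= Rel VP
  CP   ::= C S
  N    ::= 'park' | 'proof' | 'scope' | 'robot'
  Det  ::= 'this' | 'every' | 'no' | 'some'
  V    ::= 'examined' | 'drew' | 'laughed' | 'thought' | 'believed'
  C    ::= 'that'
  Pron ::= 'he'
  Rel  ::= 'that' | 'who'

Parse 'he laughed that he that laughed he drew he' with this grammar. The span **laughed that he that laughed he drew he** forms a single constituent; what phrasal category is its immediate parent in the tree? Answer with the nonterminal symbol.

S
  NP
    Pron: he
  VP
    V: laughed
    CP
      C: that
      S
        NP
          NP
            Pron: he
          RelC
            Rel: that
            VP
              V: laughed
              NP
                Pron: he
        VP
          V: drew
          NP
            Pron: he
The span 'laughed that he that laughed he drew he' is the VP node built by VP → V CP.
Its mother is the S built by S → NP VP.

S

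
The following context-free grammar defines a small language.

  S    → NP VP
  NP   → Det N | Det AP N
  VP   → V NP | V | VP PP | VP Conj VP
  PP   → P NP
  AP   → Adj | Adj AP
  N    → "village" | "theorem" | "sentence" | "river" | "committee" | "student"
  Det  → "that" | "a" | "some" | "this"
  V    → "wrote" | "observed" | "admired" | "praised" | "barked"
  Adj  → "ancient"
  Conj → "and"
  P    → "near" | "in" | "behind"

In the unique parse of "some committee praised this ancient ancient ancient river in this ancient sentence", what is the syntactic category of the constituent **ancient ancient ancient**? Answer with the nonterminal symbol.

AP

S
  NP
    Det: some
    N: committee
  VP
    VP
      V: praised
      NP
        Det: this
        AP
          Adj: ancient
          AP
            Adj: ancient
            AP
              Adj: ancient
        N: river
    PP
      P: in
      NP
        Det: this
        AP
          Adj: ancient
        N: sentence
The span 'ancient ancient ancient' is the AP node built by AP → Adj AP.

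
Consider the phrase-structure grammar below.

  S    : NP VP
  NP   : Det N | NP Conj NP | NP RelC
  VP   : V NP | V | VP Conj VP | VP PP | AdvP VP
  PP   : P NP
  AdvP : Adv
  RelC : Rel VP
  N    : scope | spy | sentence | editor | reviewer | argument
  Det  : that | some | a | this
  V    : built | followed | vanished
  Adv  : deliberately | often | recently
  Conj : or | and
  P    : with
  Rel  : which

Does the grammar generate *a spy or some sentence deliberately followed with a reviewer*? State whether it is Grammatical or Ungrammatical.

Grammatical

[S [NP [NP [Det a] [N spy]] [Conj or] [NP [Det some] [N sentence]]] [VP [VP [AdvP [Adv deliberately]] [VP [V followed]]] [PP [P with] [NP [Det a] [N reviewer]]]]]
The bracketing above is licensed at every node by one of the given productions, with S at the root.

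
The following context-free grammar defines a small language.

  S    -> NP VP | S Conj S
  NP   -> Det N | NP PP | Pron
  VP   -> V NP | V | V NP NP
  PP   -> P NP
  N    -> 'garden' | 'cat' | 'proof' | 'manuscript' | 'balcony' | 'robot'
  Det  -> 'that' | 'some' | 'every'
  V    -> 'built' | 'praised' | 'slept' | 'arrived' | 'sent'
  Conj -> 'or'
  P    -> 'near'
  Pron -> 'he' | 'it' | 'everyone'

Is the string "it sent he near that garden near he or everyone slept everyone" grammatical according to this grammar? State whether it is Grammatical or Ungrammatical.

S
  S
    NP
      Pron: it
    VP
      V: sent
      NP
        NP
          Pron: he
        PP
          P: near
          NP
            NP
              Det: that
              N: garden
            PP
              P: near
              NP
                Pron: he
  Conj: or
  S
    NP
      Pron: everyone
    VP
      V: slept
      NP
        Pron: everyone
The bracketing above is licensed at every node by one of the given productions, with S at the root.

Grammatical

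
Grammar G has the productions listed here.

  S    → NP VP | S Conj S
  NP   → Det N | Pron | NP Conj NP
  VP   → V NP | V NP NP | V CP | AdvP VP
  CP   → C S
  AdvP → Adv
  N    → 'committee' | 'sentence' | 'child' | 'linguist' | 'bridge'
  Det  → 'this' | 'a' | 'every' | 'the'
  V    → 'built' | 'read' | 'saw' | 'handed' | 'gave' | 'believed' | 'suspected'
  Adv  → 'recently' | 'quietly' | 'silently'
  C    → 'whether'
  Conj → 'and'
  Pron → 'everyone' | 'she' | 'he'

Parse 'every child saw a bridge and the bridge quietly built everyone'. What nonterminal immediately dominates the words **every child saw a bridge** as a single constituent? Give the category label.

[S [S [NP [Det every] [N child]] [VP [V saw] [NP [Det a] [N bridge]]]] [Conj and] [S [NP [Det the] [N bridge]] [VP [AdvP [Adv quietly]] [VP [V built] [NP [Pron everyone]]]]]]
The span 'every child saw a bridge' is the S node built by S → NP VP.

S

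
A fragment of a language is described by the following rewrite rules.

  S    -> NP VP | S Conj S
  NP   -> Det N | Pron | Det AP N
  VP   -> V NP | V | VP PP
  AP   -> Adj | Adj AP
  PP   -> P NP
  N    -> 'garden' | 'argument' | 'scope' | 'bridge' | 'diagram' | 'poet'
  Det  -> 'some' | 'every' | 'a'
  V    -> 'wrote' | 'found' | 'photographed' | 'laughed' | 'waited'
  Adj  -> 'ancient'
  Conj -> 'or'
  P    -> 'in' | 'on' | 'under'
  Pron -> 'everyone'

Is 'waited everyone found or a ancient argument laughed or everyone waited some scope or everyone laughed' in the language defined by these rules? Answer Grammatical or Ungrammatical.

Ungrammatical

For S → NP VP, no prefix of the string parses as an NP. The alternative S rule S → S Conj S likewise has no satisfying split.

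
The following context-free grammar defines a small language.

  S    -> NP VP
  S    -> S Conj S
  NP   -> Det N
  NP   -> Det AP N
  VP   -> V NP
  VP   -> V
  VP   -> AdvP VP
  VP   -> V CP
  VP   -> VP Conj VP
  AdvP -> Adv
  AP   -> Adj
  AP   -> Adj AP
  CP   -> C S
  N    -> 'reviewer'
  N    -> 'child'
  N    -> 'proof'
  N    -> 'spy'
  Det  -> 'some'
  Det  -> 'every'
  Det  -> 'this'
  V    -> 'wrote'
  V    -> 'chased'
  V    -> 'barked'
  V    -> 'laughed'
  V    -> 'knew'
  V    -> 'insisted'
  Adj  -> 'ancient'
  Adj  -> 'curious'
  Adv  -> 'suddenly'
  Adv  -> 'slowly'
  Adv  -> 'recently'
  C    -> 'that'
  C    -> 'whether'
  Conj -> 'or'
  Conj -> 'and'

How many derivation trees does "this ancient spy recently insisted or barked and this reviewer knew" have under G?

2

The two bracketings:
[S [S [NP [Det this] [AP [Adj ancient]] [N spy]] [VP [AdvP [Adv recently]] [VP [VP [V insisted]] [Conj or] [VP [V barked]]]]] [Conj and] [S [NP [Det this] [N reviewer]] [VP [V knew]]]]
[S [S [NP [Det this] [AP [Adj ancient]] [N spy]] [VP [VP [AdvP [Adv recently]] [VP [V insisted]]] [Conj or] [VP [V barked]]]] [Conj and] [S [NP [Det this] [N reviewer]] [VP [V knew]]]]
The trees differ in how a recursive rule is bracketed over the same span.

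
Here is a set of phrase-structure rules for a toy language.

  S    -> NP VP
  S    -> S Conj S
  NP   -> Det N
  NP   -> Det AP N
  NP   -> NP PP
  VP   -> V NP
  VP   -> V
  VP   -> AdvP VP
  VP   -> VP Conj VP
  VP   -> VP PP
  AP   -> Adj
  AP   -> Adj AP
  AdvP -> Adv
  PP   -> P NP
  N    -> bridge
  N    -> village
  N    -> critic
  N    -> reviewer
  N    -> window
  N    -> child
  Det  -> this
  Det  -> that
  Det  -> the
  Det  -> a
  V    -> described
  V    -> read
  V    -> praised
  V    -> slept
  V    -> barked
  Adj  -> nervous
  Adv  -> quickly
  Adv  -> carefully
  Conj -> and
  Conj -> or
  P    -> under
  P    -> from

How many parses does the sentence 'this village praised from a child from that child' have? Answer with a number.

The two bracketings:
[S [NP [Det this] [N village]] [VP [VP [V praised]] [PP [P from] [NP [NP [Det a] [N child]] [PP [P from] [NP [Det that] [N child]]]]]]]
[S [NP [Det this] [N village]] [VP [VP [VP [V praised]] [PP [P from] [NP [Det a] [N child]]]] [PP [P from] [NP [Det that] [N child]]]]]
The difference turns on whether NP → NP PP is used at the relevant span, versus an alternative expansion of NP.

2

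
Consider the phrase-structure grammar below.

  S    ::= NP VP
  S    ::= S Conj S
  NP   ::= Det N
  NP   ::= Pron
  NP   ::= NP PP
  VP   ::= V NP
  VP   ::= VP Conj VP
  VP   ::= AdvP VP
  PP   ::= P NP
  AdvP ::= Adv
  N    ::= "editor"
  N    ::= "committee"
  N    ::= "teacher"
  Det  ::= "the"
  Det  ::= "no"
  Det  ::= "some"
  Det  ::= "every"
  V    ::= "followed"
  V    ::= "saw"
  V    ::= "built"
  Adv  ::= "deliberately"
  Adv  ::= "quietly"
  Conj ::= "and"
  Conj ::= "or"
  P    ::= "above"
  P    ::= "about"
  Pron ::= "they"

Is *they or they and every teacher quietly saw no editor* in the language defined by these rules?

For S → NP VP, the only prefix that parses as NP is 'they', but the remainder 'or they and every teacher quietly saw no editor' is not a VP under these rules. The alternative S rule S → S Conj S likewise has no satisfying split.

Ungrammatical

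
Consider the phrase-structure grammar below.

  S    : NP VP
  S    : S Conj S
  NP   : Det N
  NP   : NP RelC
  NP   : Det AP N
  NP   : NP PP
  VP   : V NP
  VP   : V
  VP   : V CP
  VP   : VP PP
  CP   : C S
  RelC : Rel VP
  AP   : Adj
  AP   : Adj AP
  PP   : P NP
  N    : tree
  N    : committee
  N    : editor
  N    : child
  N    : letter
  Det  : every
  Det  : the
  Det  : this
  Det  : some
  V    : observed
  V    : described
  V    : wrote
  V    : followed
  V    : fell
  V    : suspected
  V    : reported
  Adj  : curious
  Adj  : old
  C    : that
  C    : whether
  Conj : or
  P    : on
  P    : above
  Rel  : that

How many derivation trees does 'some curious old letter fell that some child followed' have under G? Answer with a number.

1

[S [NP [Det some] [AP [Adj curious] [AP [Adj old]]] [N letter]] [VP [V fell] [CP [C that] [S [NP [Det some] [N child]] [VP [V followed]]]]]]
No rule offers an alternative attachment or grouping for any span, so this is the only derivation.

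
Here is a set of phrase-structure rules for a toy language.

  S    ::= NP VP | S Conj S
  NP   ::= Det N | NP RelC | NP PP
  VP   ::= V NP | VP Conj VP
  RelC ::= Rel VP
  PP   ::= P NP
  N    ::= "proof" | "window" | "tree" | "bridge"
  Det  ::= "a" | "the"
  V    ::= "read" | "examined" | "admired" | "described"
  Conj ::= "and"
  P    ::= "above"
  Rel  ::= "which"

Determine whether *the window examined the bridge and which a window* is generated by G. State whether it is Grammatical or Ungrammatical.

Ungrammatical

A Conj word can never sit immediately before a Rel word in any string this grammar generates, so the substring 'and which' rules out a derivation.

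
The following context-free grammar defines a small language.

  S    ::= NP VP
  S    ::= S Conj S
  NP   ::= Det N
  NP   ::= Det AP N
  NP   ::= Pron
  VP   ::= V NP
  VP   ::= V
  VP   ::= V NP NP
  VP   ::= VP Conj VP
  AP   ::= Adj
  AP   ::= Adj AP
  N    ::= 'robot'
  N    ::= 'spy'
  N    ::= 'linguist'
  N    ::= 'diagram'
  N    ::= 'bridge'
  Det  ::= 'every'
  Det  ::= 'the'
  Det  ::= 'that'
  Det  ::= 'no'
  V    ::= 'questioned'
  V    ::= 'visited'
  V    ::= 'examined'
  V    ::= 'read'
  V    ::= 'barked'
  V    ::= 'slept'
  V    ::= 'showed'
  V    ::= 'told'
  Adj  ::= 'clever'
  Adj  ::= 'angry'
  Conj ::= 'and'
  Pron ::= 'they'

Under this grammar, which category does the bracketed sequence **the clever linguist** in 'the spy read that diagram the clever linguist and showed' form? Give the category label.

[S [NP [Det the] [N spy]] [VP [VP [V read] [NP [Det that] [N diagram]] [NP [Det the] [AP [Adj clever]] [N linguist]]] [Conj and] [VP [V showed]]]]
The span 'the clever linguist' is the NP node built by NP → Det AP N.

NP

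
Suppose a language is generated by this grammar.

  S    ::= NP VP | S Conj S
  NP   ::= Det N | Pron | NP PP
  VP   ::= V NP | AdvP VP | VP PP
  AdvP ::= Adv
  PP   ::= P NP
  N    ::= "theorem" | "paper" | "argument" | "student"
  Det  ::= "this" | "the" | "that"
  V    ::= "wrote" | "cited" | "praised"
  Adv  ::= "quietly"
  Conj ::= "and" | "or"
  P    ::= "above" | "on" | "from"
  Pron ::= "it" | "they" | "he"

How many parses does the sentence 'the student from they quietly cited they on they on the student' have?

Two of the 9 distinct bracketings:
[S [NP [NP [Det the] [N student]] [PP [P from] [NP [Pron they]]]] [VP [AdvP [Adv quietly]] [VP [V cited] [NP [NP [Pron they]] [PP [P on] [NP [NP [Pron they]] [PP [P on] [NP [Det the] [N student]]]]]]]]]
[S [NP [NP [Det the] [N student]] [PP [P from] [NP [Pron they]]]] [VP [AdvP [Adv quietly]] [VP [V cited] [NP [NP [NP [Pron they]] [PP [P on] [NP [Pron they]]]] [PP [P on] [NP [Det the] [N student]]]]]]]
The trees differ in how a recursive rule is bracketed over the same span.

9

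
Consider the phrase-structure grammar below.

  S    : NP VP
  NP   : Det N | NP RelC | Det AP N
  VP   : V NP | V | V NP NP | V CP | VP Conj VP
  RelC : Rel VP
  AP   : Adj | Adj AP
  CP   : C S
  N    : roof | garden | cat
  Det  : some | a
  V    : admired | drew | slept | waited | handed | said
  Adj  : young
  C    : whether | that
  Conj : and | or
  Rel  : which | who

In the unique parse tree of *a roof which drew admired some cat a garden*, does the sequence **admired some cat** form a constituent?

No

[S [NP [NP [Det a] [N roof]] [RelC [Rel which] [VP [V drew]]]] [VP [V admired] [NP [Det some] [N cat]] [NP [Det a] [N garden]]]]
The smallest constituent containing 'admired some cat' is the VP spanning 'admired some cat a garden'; no single node in the tree dominates exactly the given words.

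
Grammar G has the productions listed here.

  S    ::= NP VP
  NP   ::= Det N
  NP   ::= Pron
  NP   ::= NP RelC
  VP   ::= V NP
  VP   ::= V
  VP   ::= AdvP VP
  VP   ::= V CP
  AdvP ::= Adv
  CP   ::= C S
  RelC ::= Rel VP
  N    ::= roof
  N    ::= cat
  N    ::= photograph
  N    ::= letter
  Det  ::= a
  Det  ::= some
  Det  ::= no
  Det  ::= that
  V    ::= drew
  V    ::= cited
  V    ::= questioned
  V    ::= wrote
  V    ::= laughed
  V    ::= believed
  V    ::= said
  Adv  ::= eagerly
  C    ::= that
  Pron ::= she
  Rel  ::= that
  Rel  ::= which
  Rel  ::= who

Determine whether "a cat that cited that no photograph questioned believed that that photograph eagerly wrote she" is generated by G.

Grammatical

[S [NP [NP [Det a] [N cat]] [RelC [Rel that] [VP [V cited] [CP [C that] [S [NP [Det no] [N photograph]] [VP [V questioned]]]]]]] [VP [V believed] [CP [C that] [S [NP [Det that] [N photograph]] [VP [AdvP [Adv eagerly]] [VP [V wrote] [NP [Pron she]]]]]]]]
Each bracket corresponds to one application of a listed rule, so the string is derivable from S.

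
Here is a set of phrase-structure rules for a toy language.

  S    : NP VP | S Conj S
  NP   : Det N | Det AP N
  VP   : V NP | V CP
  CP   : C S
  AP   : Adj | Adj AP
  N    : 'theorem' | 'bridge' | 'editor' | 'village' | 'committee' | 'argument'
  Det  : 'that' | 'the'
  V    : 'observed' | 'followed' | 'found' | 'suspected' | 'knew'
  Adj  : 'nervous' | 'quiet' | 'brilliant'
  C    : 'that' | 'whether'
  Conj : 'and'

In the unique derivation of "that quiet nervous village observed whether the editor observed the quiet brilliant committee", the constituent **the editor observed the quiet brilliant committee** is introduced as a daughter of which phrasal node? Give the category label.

CP

S
  NP
    Det: that
    AP
      Adj: quiet
      AP
        Adj: nervous
    N: village
  VP
    V: observed
    CP
      C: whether
      S
        NP
          Det: the
          N: editor
        VP
          V: observed
          NP
            Det: the
            AP
              Adj: quiet
              AP
                Adj: brilliant
            N: committee
The span 'the editor observed the quiet brilliant committee' is the S node built by S → NP VP.
Its mother is the CP built by CP → C S.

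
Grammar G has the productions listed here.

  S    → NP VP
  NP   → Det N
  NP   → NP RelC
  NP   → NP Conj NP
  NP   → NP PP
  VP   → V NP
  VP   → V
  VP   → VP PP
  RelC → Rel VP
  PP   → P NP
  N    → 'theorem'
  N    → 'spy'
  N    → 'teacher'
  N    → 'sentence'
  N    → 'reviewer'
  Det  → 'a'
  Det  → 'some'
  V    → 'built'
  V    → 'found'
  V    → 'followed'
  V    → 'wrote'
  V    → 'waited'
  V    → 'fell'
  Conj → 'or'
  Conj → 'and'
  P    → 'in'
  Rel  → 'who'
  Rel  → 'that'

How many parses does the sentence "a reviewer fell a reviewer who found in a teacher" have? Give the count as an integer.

3

Two of the 3 distinct bracketings:
[S [NP [Det a] [N reviewer]] [VP [V fell] [NP [NP [Det a] [N reviewer]] [RelC [Rel who] [VP [VP [V found]] [PP [P in] [NP [Det a] [N teacher]]]]]]]]
[S [NP [Det a] [N reviewer]] [VP [V fell] [NP [NP [NP [Det a] [N reviewer]] [RelC [Rel who] [VP [V found]]]] [PP [P in] [NP [Det a] [N teacher]]]]]]
The difference turns on whether NP → NP PP is used at the relevant span, versus an alternative expansion of NP.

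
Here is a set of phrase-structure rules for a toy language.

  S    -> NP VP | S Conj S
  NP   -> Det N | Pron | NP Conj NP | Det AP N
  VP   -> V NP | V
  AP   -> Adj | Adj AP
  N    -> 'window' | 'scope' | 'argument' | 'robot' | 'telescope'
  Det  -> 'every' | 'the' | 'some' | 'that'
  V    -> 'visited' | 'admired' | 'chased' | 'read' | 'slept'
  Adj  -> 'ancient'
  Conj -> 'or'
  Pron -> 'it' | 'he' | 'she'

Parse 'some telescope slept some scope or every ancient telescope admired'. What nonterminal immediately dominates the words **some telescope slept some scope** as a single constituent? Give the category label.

[S [S [NP [Det some] [N telescope]] [VP [V slept] [NP [Det some] [N scope]]]] [Conj or] [S [NP [Det every] [AP [Adj ancient]] [N telescope]] [VP [V admired]]]]
The span 'some telescope slept some scope' is the S node built by S → NP VP.

S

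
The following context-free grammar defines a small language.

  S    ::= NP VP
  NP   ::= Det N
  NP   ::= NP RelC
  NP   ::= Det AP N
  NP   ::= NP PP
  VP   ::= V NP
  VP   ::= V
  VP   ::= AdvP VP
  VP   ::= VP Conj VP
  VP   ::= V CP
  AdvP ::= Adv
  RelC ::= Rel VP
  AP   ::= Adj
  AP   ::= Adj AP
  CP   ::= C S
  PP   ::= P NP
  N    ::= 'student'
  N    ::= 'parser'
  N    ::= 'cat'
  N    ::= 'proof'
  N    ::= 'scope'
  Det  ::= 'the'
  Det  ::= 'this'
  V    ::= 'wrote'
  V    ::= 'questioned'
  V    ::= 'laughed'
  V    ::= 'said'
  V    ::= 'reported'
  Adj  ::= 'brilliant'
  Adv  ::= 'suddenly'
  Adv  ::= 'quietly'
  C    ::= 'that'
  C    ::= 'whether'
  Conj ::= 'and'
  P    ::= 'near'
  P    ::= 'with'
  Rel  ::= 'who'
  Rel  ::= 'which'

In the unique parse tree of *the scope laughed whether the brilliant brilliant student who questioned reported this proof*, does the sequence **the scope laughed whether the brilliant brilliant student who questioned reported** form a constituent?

[S [NP [Det the] [N scope]] [VP [V laughed] [CP [C whether] [S [NP [NP [Det the] [AP [Adj brilliant] [AP [Adj brilliant]]] [N student]] [RelC [Rel who] [VP [V questioned]]]] [VP [V reported] [NP [Det this] [N proof]]]]]]]
The smallest constituent containing 'the scope laughed whether the brilliant brilliant student who questioned reported' is the S spanning 'the scope laughed whether the brilliant brilliant student who questioned reported this proof'; no single node in the tree dominates exactly the given words.

No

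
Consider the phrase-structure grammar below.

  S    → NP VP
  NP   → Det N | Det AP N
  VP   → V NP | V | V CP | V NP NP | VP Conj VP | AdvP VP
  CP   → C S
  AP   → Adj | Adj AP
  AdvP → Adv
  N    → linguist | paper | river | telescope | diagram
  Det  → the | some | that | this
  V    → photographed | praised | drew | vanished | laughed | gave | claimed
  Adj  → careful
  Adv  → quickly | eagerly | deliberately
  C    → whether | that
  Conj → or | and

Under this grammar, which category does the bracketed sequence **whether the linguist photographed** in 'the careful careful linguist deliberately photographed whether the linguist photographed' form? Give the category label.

CP

[S [NP [Det the] [AP [Adj careful] [AP [Adj careful]]] [N linguist]] [VP [AdvP [Adv deliberately]] [VP [V photographed] [CP [C whether] [S [NP [Det the] [N linguist]] [VP [V photographed]]]]]]]
The span 'whether the linguist photographed' is the CP node built by CP → C S.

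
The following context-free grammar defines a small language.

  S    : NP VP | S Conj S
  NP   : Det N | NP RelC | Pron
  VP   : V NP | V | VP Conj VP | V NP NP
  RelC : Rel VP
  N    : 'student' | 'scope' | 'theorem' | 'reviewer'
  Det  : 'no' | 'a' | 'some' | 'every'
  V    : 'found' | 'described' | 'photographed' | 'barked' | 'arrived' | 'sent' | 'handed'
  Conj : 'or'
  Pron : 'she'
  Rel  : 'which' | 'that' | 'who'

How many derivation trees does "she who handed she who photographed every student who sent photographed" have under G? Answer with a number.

Two of the 7 distinct bracketings:
[S [NP [NP [Pron she]] [RelC [Rel who] [VP [V handed] [NP [NP [Pron she]] [RelC [Rel who] [VP [V photographed] [NP [NP [Det every] [N student]] [RelC [Rel who] [VP [V sent]]]]]]]]]] [VP [V photographed]]]
[S [NP [NP [Pron she]] [RelC [Rel who] [VP [V handed] [NP [NP [NP [Pron she]] [RelC [Rel who] [VP [V photographed] [NP [Det every] [N student]]]]] [RelC [Rel who] [VP [V sent]]]]]]] [VP [V photographed]]]
The trees differ in how a recursive rule is bracketed over the same span.

7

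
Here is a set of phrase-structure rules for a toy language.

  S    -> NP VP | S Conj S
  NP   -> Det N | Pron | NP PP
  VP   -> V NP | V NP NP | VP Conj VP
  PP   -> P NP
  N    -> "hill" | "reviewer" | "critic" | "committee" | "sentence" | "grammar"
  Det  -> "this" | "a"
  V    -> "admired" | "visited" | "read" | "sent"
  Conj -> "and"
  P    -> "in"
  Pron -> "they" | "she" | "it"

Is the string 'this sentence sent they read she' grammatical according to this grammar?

Ungrammatical

For S → NP VP, the only prefix that parses as NP is 'this sentence', but the remainder 'sent they read she' is not a VP under these rules. The alternative S rule S → S Conj S likewise has no satisfying split.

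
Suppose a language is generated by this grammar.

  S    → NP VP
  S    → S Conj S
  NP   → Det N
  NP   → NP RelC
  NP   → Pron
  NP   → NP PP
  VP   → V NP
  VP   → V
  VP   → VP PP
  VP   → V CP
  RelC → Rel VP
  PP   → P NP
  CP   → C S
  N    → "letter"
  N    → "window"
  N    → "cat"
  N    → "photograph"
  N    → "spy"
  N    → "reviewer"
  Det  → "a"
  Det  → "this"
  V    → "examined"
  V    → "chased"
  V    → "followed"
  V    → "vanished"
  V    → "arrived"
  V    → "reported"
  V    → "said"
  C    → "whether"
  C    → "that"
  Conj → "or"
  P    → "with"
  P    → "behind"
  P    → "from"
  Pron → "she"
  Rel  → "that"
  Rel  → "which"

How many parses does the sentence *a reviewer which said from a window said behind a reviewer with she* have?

Two of the 4 distinct bracketings:
[S [NP [NP [Det a] [N reviewer]] [RelC [Rel which] [VP [VP [V said]] [PP [P from] [NP [Det a] [N window]]]]]] [VP [VP [V said]] [PP [P behind] [NP [NP [Det a] [N reviewer]] [PP [P with] [NP [Pron she]]]]]]]
[S [NP [NP [Det a] [N reviewer]] [RelC [Rel which] [VP [VP [V said]] [PP [P from] [NP [Det a] [N window]]]]]] [VP [VP [VP [V said]] [PP [P behind] [NP [Det a] [N reviewer]]]] [PP [P with] [NP [Pron she]]]]]
The difference turns on whether NP → NP PP is used at the relevant span, versus an alternative expansion of NP.

4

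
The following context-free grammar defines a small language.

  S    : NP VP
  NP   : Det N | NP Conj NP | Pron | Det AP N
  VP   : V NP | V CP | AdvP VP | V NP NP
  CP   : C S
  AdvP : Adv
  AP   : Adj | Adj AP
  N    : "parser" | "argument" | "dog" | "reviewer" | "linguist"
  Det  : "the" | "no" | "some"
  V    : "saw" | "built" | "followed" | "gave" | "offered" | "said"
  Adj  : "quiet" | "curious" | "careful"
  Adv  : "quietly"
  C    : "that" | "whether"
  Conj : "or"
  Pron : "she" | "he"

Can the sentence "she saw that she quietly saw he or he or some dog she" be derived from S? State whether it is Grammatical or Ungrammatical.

Grammatical

[S [NP [Pron she]] [VP [V saw] [CP [C that] [S [NP [Pron she]] [VP [AdvP [Adv quietly]] [VP [V saw] [NP [NP [Pron he]] [Conj or] [NP [NP [Pron he]] [Conj or] [NP [Det some] [N dog]]]] [NP [Pron she]]]]]]]]
Each bracket corresponds to one application of a listed rule, so the string is derivable from S.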